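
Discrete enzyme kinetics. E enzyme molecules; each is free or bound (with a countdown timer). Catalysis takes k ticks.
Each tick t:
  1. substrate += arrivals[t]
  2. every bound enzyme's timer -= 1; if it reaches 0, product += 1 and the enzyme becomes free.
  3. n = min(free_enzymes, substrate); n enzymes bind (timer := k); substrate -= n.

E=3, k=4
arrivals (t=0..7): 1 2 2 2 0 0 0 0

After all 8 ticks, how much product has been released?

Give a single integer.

t=0: arr=1 -> substrate=0 bound=1 product=0
t=1: arr=2 -> substrate=0 bound=3 product=0
t=2: arr=2 -> substrate=2 bound=3 product=0
t=3: arr=2 -> substrate=4 bound=3 product=0
t=4: arr=0 -> substrate=3 bound=3 product=1
t=5: arr=0 -> substrate=1 bound=3 product=3
t=6: arr=0 -> substrate=1 bound=3 product=3
t=7: arr=0 -> substrate=1 bound=3 product=3

Answer: 3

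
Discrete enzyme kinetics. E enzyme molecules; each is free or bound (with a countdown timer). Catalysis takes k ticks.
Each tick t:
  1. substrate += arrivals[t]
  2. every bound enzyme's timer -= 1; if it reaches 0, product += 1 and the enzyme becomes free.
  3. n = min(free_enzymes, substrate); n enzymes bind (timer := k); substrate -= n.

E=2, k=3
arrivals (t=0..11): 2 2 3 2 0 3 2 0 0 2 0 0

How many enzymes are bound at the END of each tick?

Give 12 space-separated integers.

Answer: 2 2 2 2 2 2 2 2 2 2 2 2

Derivation:
t=0: arr=2 -> substrate=0 bound=2 product=0
t=1: arr=2 -> substrate=2 bound=2 product=0
t=2: arr=3 -> substrate=5 bound=2 product=0
t=3: arr=2 -> substrate=5 bound=2 product=2
t=4: arr=0 -> substrate=5 bound=2 product=2
t=5: arr=3 -> substrate=8 bound=2 product=2
t=6: arr=2 -> substrate=8 bound=2 product=4
t=7: arr=0 -> substrate=8 bound=2 product=4
t=8: arr=0 -> substrate=8 bound=2 product=4
t=9: arr=2 -> substrate=8 bound=2 product=6
t=10: arr=0 -> substrate=8 bound=2 product=6
t=11: arr=0 -> substrate=8 bound=2 product=6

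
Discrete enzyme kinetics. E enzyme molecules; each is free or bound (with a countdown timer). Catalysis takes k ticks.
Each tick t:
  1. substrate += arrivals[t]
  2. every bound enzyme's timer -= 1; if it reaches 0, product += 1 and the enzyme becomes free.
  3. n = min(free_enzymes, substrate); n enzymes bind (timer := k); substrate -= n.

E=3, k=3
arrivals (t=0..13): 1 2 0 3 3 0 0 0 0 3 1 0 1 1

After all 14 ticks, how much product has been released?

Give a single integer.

Answer: 12

Derivation:
t=0: arr=1 -> substrate=0 bound=1 product=0
t=1: arr=2 -> substrate=0 bound=3 product=0
t=2: arr=0 -> substrate=0 bound=3 product=0
t=3: arr=3 -> substrate=2 bound=3 product=1
t=4: arr=3 -> substrate=3 bound=3 product=3
t=5: arr=0 -> substrate=3 bound=3 product=3
t=6: arr=0 -> substrate=2 bound=3 product=4
t=7: arr=0 -> substrate=0 bound=3 product=6
t=8: arr=0 -> substrate=0 bound=3 product=6
t=9: arr=3 -> substrate=2 bound=3 product=7
t=10: arr=1 -> substrate=1 bound=3 product=9
t=11: arr=0 -> substrate=1 bound=3 product=9
t=12: arr=1 -> substrate=1 bound=3 product=10
t=13: arr=1 -> substrate=0 bound=3 product=12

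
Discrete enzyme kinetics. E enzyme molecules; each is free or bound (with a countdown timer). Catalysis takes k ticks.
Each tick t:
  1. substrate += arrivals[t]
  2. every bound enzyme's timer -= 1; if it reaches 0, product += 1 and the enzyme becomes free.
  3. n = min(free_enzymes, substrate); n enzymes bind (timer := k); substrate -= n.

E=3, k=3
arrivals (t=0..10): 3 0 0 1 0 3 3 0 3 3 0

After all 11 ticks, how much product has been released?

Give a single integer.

t=0: arr=3 -> substrate=0 bound=3 product=0
t=1: arr=0 -> substrate=0 bound=3 product=0
t=2: arr=0 -> substrate=0 bound=3 product=0
t=3: arr=1 -> substrate=0 bound=1 product=3
t=4: arr=0 -> substrate=0 bound=1 product=3
t=5: arr=3 -> substrate=1 bound=3 product=3
t=6: arr=3 -> substrate=3 bound=3 product=4
t=7: arr=0 -> substrate=3 bound=3 product=4
t=8: arr=3 -> substrate=4 bound=3 product=6
t=9: arr=3 -> substrate=6 bound=3 product=7
t=10: arr=0 -> substrate=6 bound=3 product=7

Answer: 7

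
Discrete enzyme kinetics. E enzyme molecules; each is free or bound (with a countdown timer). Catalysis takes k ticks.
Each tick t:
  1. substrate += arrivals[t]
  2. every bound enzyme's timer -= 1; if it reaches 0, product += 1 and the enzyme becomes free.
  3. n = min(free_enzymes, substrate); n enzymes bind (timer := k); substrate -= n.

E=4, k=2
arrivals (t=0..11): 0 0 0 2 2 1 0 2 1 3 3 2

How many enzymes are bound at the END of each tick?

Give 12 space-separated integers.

Answer: 0 0 0 2 4 3 1 2 3 4 4 4

Derivation:
t=0: arr=0 -> substrate=0 bound=0 product=0
t=1: arr=0 -> substrate=0 bound=0 product=0
t=2: arr=0 -> substrate=0 bound=0 product=0
t=3: arr=2 -> substrate=0 bound=2 product=0
t=4: arr=2 -> substrate=0 bound=4 product=0
t=5: arr=1 -> substrate=0 bound=3 product=2
t=6: arr=0 -> substrate=0 bound=1 product=4
t=7: arr=2 -> substrate=0 bound=2 product=5
t=8: arr=1 -> substrate=0 bound=3 product=5
t=9: arr=3 -> substrate=0 bound=4 product=7
t=10: arr=3 -> substrate=2 bound=4 product=8
t=11: arr=2 -> substrate=1 bound=4 product=11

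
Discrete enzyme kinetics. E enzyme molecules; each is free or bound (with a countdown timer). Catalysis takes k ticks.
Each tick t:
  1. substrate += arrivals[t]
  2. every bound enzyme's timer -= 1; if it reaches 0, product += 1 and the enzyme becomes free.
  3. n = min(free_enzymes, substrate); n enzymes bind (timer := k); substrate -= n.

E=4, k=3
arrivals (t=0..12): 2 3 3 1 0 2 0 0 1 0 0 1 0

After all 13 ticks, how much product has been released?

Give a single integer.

Answer: 12

Derivation:
t=0: arr=2 -> substrate=0 bound=2 product=0
t=1: arr=3 -> substrate=1 bound=4 product=0
t=2: arr=3 -> substrate=4 bound=4 product=0
t=3: arr=1 -> substrate=3 bound=4 product=2
t=4: arr=0 -> substrate=1 bound=4 product=4
t=5: arr=2 -> substrate=3 bound=4 product=4
t=6: arr=0 -> substrate=1 bound=4 product=6
t=7: arr=0 -> substrate=0 bound=3 product=8
t=8: arr=1 -> substrate=0 bound=4 product=8
t=9: arr=0 -> substrate=0 bound=2 product=10
t=10: arr=0 -> substrate=0 bound=1 product=11
t=11: arr=1 -> substrate=0 bound=1 product=12
t=12: arr=0 -> substrate=0 bound=1 product=12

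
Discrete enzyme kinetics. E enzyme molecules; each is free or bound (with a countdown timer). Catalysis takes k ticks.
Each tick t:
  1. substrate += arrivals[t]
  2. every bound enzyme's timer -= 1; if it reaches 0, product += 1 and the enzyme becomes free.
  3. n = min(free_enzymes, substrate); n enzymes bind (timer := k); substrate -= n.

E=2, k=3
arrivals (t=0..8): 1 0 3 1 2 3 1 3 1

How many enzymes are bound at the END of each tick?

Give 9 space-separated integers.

Answer: 1 1 2 2 2 2 2 2 2

Derivation:
t=0: arr=1 -> substrate=0 bound=1 product=0
t=1: arr=0 -> substrate=0 bound=1 product=0
t=2: arr=3 -> substrate=2 bound=2 product=0
t=3: arr=1 -> substrate=2 bound=2 product=1
t=4: arr=2 -> substrate=4 bound=2 product=1
t=5: arr=3 -> substrate=6 bound=2 product=2
t=6: arr=1 -> substrate=6 bound=2 product=3
t=7: arr=3 -> substrate=9 bound=2 product=3
t=8: arr=1 -> substrate=9 bound=2 product=4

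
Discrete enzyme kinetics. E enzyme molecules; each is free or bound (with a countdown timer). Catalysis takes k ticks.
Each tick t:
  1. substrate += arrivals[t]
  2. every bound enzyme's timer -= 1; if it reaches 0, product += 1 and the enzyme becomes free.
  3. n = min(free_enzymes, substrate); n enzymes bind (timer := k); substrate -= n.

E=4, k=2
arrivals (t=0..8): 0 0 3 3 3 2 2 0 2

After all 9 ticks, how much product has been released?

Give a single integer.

t=0: arr=0 -> substrate=0 bound=0 product=0
t=1: arr=0 -> substrate=0 bound=0 product=0
t=2: arr=3 -> substrate=0 bound=3 product=0
t=3: arr=3 -> substrate=2 bound=4 product=0
t=4: arr=3 -> substrate=2 bound=4 product=3
t=5: arr=2 -> substrate=3 bound=4 product=4
t=6: arr=2 -> substrate=2 bound=4 product=7
t=7: arr=0 -> substrate=1 bound=4 product=8
t=8: arr=2 -> substrate=0 bound=4 product=11

Answer: 11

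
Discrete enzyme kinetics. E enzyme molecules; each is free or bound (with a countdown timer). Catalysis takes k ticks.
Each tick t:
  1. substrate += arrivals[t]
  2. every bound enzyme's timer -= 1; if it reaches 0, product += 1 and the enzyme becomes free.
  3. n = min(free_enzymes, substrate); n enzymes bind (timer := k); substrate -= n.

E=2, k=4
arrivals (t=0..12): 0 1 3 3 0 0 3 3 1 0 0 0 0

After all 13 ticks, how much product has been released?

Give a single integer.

t=0: arr=0 -> substrate=0 bound=0 product=0
t=1: arr=1 -> substrate=0 bound=1 product=0
t=2: arr=3 -> substrate=2 bound=2 product=0
t=3: arr=3 -> substrate=5 bound=2 product=0
t=4: arr=0 -> substrate=5 bound=2 product=0
t=5: arr=0 -> substrate=4 bound=2 product=1
t=6: arr=3 -> substrate=6 bound=2 product=2
t=7: arr=3 -> substrate=9 bound=2 product=2
t=8: arr=1 -> substrate=10 bound=2 product=2
t=9: arr=0 -> substrate=9 bound=2 product=3
t=10: arr=0 -> substrate=8 bound=2 product=4
t=11: arr=0 -> substrate=8 bound=2 product=4
t=12: arr=0 -> substrate=8 bound=2 product=4

Answer: 4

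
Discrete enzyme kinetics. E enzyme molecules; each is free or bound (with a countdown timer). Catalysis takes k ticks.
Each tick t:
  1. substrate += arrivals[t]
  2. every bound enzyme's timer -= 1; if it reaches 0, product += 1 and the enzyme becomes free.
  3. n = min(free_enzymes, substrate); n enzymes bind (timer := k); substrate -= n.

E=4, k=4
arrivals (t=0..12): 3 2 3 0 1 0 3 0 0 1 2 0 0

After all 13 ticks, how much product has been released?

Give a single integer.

Answer: 11

Derivation:
t=0: arr=3 -> substrate=0 bound=3 product=0
t=1: arr=2 -> substrate=1 bound=4 product=0
t=2: arr=3 -> substrate=4 bound=4 product=0
t=3: arr=0 -> substrate=4 bound=4 product=0
t=4: arr=1 -> substrate=2 bound=4 product=3
t=5: arr=0 -> substrate=1 bound=4 product=4
t=6: arr=3 -> substrate=4 bound=4 product=4
t=7: arr=0 -> substrate=4 bound=4 product=4
t=8: arr=0 -> substrate=1 bound=4 product=7
t=9: arr=1 -> substrate=1 bound=4 product=8
t=10: arr=2 -> substrate=3 bound=4 product=8
t=11: arr=0 -> substrate=3 bound=4 product=8
t=12: arr=0 -> substrate=0 bound=4 product=11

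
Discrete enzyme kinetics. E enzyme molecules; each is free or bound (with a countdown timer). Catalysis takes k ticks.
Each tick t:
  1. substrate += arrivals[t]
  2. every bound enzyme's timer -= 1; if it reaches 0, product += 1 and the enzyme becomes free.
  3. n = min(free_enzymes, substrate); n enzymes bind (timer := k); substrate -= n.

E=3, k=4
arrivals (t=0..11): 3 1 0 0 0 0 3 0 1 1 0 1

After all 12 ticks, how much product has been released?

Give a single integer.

t=0: arr=3 -> substrate=0 bound=3 product=0
t=1: arr=1 -> substrate=1 bound=3 product=0
t=2: arr=0 -> substrate=1 bound=3 product=0
t=3: arr=0 -> substrate=1 bound=3 product=0
t=4: arr=0 -> substrate=0 bound=1 product=3
t=5: arr=0 -> substrate=0 bound=1 product=3
t=6: arr=3 -> substrate=1 bound=3 product=3
t=7: arr=0 -> substrate=1 bound=3 product=3
t=8: arr=1 -> substrate=1 bound=3 product=4
t=9: arr=1 -> substrate=2 bound=3 product=4
t=10: arr=0 -> substrate=0 bound=3 product=6
t=11: arr=1 -> substrate=1 bound=3 product=6

Answer: 6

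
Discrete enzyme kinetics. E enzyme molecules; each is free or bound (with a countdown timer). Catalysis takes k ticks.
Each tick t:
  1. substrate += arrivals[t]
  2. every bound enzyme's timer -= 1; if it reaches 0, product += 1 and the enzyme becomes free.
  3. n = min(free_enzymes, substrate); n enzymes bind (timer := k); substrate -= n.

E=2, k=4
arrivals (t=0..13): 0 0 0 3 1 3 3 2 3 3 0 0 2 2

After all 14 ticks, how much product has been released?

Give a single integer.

Answer: 4

Derivation:
t=0: arr=0 -> substrate=0 bound=0 product=0
t=1: arr=0 -> substrate=0 bound=0 product=0
t=2: arr=0 -> substrate=0 bound=0 product=0
t=3: arr=3 -> substrate=1 bound=2 product=0
t=4: arr=1 -> substrate=2 bound=2 product=0
t=5: arr=3 -> substrate=5 bound=2 product=0
t=6: arr=3 -> substrate=8 bound=2 product=0
t=7: arr=2 -> substrate=8 bound=2 product=2
t=8: arr=3 -> substrate=11 bound=2 product=2
t=9: arr=3 -> substrate=14 bound=2 product=2
t=10: arr=0 -> substrate=14 bound=2 product=2
t=11: arr=0 -> substrate=12 bound=2 product=4
t=12: arr=2 -> substrate=14 bound=2 product=4
t=13: arr=2 -> substrate=16 bound=2 product=4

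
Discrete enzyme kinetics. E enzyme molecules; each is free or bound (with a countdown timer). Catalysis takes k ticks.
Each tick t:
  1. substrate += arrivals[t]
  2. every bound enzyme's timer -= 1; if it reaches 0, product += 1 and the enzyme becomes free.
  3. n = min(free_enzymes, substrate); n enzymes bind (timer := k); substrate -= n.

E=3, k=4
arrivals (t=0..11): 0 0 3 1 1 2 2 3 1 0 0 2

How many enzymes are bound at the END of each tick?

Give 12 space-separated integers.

Answer: 0 0 3 3 3 3 3 3 3 3 3 3

Derivation:
t=0: arr=0 -> substrate=0 bound=0 product=0
t=1: arr=0 -> substrate=0 bound=0 product=0
t=2: arr=3 -> substrate=0 bound=3 product=0
t=3: arr=1 -> substrate=1 bound=3 product=0
t=4: arr=1 -> substrate=2 bound=3 product=0
t=5: arr=2 -> substrate=4 bound=3 product=0
t=6: arr=2 -> substrate=3 bound=3 product=3
t=7: arr=3 -> substrate=6 bound=3 product=3
t=8: arr=1 -> substrate=7 bound=3 product=3
t=9: arr=0 -> substrate=7 bound=3 product=3
t=10: arr=0 -> substrate=4 bound=3 product=6
t=11: arr=2 -> substrate=6 bound=3 product=6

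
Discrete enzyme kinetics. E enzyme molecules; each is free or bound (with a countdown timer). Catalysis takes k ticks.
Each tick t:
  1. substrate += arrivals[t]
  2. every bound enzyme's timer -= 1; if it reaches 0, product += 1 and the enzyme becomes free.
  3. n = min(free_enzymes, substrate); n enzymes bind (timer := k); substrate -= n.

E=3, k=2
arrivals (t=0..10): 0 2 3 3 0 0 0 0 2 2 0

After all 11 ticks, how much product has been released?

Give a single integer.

Answer: 10

Derivation:
t=0: arr=0 -> substrate=0 bound=0 product=0
t=1: arr=2 -> substrate=0 bound=2 product=0
t=2: arr=3 -> substrate=2 bound=3 product=0
t=3: arr=3 -> substrate=3 bound=3 product=2
t=4: arr=0 -> substrate=2 bound=3 product=3
t=5: arr=0 -> substrate=0 bound=3 product=5
t=6: arr=0 -> substrate=0 bound=2 product=6
t=7: arr=0 -> substrate=0 bound=0 product=8
t=8: arr=2 -> substrate=0 bound=2 product=8
t=9: arr=2 -> substrate=1 bound=3 product=8
t=10: arr=0 -> substrate=0 bound=2 product=10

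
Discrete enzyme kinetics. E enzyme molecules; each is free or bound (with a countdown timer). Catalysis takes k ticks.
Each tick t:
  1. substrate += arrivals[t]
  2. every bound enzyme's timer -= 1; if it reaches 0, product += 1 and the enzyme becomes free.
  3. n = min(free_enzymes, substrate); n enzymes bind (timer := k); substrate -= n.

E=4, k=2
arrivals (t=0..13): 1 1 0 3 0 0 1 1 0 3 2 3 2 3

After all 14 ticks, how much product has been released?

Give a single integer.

Answer: 14

Derivation:
t=0: arr=1 -> substrate=0 bound=1 product=0
t=1: arr=1 -> substrate=0 bound=2 product=0
t=2: arr=0 -> substrate=0 bound=1 product=1
t=3: arr=3 -> substrate=0 bound=3 product=2
t=4: arr=0 -> substrate=0 bound=3 product=2
t=5: arr=0 -> substrate=0 bound=0 product=5
t=6: arr=1 -> substrate=0 bound=1 product=5
t=7: arr=1 -> substrate=0 bound=2 product=5
t=8: arr=0 -> substrate=0 bound=1 product=6
t=9: arr=3 -> substrate=0 bound=3 product=7
t=10: arr=2 -> substrate=1 bound=4 product=7
t=11: arr=3 -> substrate=1 bound=4 product=10
t=12: arr=2 -> substrate=2 bound=4 product=11
t=13: arr=3 -> substrate=2 bound=4 product=14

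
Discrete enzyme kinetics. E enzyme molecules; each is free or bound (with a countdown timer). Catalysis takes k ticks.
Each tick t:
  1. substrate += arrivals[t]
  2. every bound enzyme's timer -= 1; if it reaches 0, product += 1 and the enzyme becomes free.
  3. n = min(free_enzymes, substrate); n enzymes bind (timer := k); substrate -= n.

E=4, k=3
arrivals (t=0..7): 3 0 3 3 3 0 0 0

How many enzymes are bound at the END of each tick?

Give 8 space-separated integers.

t=0: arr=3 -> substrate=0 bound=3 product=0
t=1: arr=0 -> substrate=0 bound=3 product=0
t=2: arr=3 -> substrate=2 bound=4 product=0
t=3: arr=3 -> substrate=2 bound=4 product=3
t=4: arr=3 -> substrate=5 bound=4 product=3
t=5: arr=0 -> substrate=4 bound=4 product=4
t=6: arr=0 -> substrate=1 bound=4 product=7
t=7: arr=0 -> substrate=1 bound=4 product=7

Answer: 3 3 4 4 4 4 4 4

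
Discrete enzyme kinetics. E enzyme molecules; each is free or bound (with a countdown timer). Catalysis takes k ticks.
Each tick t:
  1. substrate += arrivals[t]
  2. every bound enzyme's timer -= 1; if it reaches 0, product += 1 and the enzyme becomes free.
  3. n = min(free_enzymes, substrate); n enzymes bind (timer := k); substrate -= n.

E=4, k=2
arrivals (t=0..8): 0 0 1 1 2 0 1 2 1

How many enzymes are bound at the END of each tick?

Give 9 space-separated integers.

Answer: 0 0 1 2 3 2 1 3 3

Derivation:
t=0: arr=0 -> substrate=0 bound=0 product=0
t=1: arr=0 -> substrate=0 bound=0 product=0
t=2: arr=1 -> substrate=0 bound=1 product=0
t=3: arr=1 -> substrate=0 bound=2 product=0
t=4: arr=2 -> substrate=0 bound=3 product=1
t=5: arr=0 -> substrate=0 bound=2 product=2
t=6: arr=1 -> substrate=0 bound=1 product=4
t=7: arr=2 -> substrate=0 bound=3 product=4
t=8: arr=1 -> substrate=0 bound=3 product=5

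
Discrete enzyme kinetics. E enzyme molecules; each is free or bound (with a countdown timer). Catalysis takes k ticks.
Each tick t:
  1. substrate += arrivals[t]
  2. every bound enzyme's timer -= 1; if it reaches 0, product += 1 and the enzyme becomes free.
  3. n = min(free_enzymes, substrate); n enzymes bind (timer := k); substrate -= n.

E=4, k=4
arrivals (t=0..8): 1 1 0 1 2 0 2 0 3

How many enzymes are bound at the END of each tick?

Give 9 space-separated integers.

Answer: 1 2 2 3 4 3 4 4 4

Derivation:
t=0: arr=1 -> substrate=0 bound=1 product=0
t=1: arr=1 -> substrate=0 bound=2 product=0
t=2: arr=0 -> substrate=0 bound=2 product=0
t=3: arr=1 -> substrate=0 bound=3 product=0
t=4: arr=2 -> substrate=0 bound=4 product=1
t=5: arr=0 -> substrate=0 bound=3 product=2
t=6: arr=2 -> substrate=1 bound=4 product=2
t=7: arr=0 -> substrate=0 bound=4 product=3
t=8: arr=3 -> substrate=1 bound=4 product=5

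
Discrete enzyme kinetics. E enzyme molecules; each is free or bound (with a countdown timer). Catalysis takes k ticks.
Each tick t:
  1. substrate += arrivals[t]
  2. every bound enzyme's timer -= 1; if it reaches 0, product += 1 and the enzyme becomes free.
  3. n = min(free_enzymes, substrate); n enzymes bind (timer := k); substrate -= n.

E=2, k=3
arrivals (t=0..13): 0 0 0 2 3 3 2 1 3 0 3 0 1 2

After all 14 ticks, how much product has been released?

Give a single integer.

t=0: arr=0 -> substrate=0 bound=0 product=0
t=1: arr=0 -> substrate=0 bound=0 product=0
t=2: arr=0 -> substrate=0 bound=0 product=0
t=3: arr=2 -> substrate=0 bound=2 product=0
t=4: arr=3 -> substrate=3 bound=2 product=0
t=5: arr=3 -> substrate=6 bound=2 product=0
t=6: arr=2 -> substrate=6 bound=2 product=2
t=7: arr=1 -> substrate=7 bound=2 product=2
t=8: arr=3 -> substrate=10 bound=2 product=2
t=9: arr=0 -> substrate=8 bound=2 product=4
t=10: arr=3 -> substrate=11 bound=2 product=4
t=11: arr=0 -> substrate=11 bound=2 product=4
t=12: arr=1 -> substrate=10 bound=2 product=6
t=13: arr=2 -> substrate=12 bound=2 product=6

Answer: 6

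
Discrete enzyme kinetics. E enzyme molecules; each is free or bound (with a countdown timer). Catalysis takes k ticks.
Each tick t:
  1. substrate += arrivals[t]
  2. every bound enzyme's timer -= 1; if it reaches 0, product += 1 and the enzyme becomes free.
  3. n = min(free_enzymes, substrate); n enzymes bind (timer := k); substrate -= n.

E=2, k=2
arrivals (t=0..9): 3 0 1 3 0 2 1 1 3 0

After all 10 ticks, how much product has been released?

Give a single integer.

t=0: arr=3 -> substrate=1 bound=2 product=0
t=1: arr=0 -> substrate=1 bound=2 product=0
t=2: arr=1 -> substrate=0 bound=2 product=2
t=3: arr=3 -> substrate=3 bound=2 product=2
t=4: arr=0 -> substrate=1 bound=2 product=4
t=5: arr=2 -> substrate=3 bound=2 product=4
t=6: arr=1 -> substrate=2 bound=2 product=6
t=7: arr=1 -> substrate=3 bound=2 product=6
t=8: arr=3 -> substrate=4 bound=2 product=8
t=9: arr=0 -> substrate=4 bound=2 product=8

Answer: 8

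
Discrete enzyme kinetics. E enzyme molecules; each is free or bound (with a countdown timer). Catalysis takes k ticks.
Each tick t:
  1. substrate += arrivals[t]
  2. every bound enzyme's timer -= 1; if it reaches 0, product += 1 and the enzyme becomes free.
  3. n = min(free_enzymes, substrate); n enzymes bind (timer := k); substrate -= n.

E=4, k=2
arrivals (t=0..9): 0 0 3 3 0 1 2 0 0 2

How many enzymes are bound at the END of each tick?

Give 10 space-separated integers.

t=0: arr=0 -> substrate=0 bound=0 product=0
t=1: arr=0 -> substrate=0 bound=0 product=0
t=2: arr=3 -> substrate=0 bound=3 product=0
t=3: arr=3 -> substrate=2 bound=4 product=0
t=4: arr=0 -> substrate=0 bound=3 product=3
t=5: arr=1 -> substrate=0 bound=3 product=4
t=6: arr=2 -> substrate=0 bound=3 product=6
t=7: arr=0 -> substrate=0 bound=2 product=7
t=8: arr=0 -> substrate=0 bound=0 product=9
t=9: arr=2 -> substrate=0 bound=2 product=9

Answer: 0 0 3 4 3 3 3 2 0 2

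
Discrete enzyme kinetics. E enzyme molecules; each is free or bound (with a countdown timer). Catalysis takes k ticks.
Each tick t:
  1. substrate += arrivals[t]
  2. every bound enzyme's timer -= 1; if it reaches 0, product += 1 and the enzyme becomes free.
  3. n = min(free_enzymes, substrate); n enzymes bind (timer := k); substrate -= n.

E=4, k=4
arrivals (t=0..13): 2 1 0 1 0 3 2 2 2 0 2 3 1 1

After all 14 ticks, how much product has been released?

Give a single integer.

t=0: arr=2 -> substrate=0 bound=2 product=0
t=1: arr=1 -> substrate=0 bound=3 product=0
t=2: arr=0 -> substrate=0 bound=3 product=0
t=3: arr=1 -> substrate=0 bound=4 product=0
t=4: arr=0 -> substrate=0 bound=2 product=2
t=5: arr=3 -> substrate=0 bound=4 product=3
t=6: arr=2 -> substrate=2 bound=4 product=3
t=7: arr=2 -> substrate=3 bound=4 product=4
t=8: arr=2 -> substrate=5 bound=4 product=4
t=9: arr=0 -> substrate=2 bound=4 product=7
t=10: arr=2 -> substrate=4 bound=4 product=7
t=11: arr=3 -> substrate=6 bound=4 product=8
t=12: arr=1 -> substrate=7 bound=4 product=8
t=13: arr=1 -> substrate=5 bound=4 product=11

Answer: 11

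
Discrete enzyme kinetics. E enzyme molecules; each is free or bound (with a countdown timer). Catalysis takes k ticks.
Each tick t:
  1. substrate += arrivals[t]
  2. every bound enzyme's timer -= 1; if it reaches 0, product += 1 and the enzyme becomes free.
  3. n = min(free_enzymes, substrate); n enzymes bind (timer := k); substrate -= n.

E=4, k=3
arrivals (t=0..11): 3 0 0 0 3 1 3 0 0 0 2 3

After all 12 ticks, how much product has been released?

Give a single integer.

Answer: 10

Derivation:
t=0: arr=3 -> substrate=0 bound=3 product=0
t=1: arr=0 -> substrate=0 bound=3 product=0
t=2: arr=0 -> substrate=0 bound=3 product=0
t=3: arr=0 -> substrate=0 bound=0 product=3
t=4: arr=3 -> substrate=0 bound=3 product=3
t=5: arr=1 -> substrate=0 bound=4 product=3
t=6: arr=3 -> substrate=3 bound=4 product=3
t=7: arr=0 -> substrate=0 bound=4 product=6
t=8: arr=0 -> substrate=0 bound=3 product=7
t=9: arr=0 -> substrate=0 bound=3 product=7
t=10: arr=2 -> substrate=0 bound=2 product=10
t=11: arr=3 -> substrate=1 bound=4 product=10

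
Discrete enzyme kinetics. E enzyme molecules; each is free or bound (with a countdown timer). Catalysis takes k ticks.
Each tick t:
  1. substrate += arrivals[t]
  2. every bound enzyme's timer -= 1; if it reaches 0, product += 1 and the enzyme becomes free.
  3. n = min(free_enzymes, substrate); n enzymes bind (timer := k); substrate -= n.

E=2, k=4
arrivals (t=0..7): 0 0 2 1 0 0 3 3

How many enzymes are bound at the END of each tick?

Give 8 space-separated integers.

Answer: 0 0 2 2 2 2 2 2

Derivation:
t=0: arr=0 -> substrate=0 bound=0 product=0
t=1: arr=0 -> substrate=0 bound=0 product=0
t=2: arr=2 -> substrate=0 bound=2 product=0
t=3: arr=1 -> substrate=1 bound=2 product=0
t=4: arr=0 -> substrate=1 bound=2 product=0
t=5: arr=0 -> substrate=1 bound=2 product=0
t=6: arr=3 -> substrate=2 bound=2 product=2
t=7: arr=3 -> substrate=5 bound=2 product=2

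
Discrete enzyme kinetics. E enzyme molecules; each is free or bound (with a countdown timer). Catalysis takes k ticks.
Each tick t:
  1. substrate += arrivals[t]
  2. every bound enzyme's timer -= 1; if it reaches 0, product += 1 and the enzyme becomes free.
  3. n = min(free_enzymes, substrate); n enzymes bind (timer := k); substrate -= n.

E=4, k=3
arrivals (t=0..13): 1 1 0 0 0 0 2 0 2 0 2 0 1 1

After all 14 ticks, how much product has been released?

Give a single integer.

t=0: arr=1 -> substrate=0 bound=1 product=0
t=1: arr=1 -> substrate=0 bound=2 product=0
t=2: arr=0 -> substrate=0 bound=2 product=0
t=3: arr=0 -> substrate=0 bound=1 product=1
t=4: arr=0 -> substrate=0 bound=0 product=2
t=5: arr=0 -> substrate=0 bound=0 product=2
t=6: arr=2 -> substrate=0 bound=2 product=2
t=7: arr=0 -> substrate=0 bound=2 product=2
t=8: arr=2 -> substrate=0 bound=4 product=2
t=9: arr=0 -> substrate=0 bound=2 product=4
t=10: arr=2 -> substrate=0 bound=4 product=4
t=11: arr=0 -> substrate=0 bound=2 product=6
t=12: arr=1 -> substrate=0 bound=3 product=6
t=13: arr=1 -> substrate=0 bound=2 product=8

Answer: 8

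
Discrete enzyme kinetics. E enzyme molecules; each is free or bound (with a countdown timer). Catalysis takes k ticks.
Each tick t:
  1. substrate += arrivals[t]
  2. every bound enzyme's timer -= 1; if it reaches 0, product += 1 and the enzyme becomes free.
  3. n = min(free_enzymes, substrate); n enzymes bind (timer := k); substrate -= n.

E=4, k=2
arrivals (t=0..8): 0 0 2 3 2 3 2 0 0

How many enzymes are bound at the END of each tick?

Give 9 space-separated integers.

t=0: arr=0 -> substrate=0 bound=0 product=0
t=1: arr=0 -> substrate=0 bound=0 product=0
t=2: arr=2 -> substrate=0 bound=2 product=0
t=3: arr=3 -> substrate=1 bound=4 product=0
t=4: arr=2 -> substrate=1 bound=4 product=2
t=5: arr=3 -> substrate=2 bound=4 product=4
t=6: arr=2 -> substrate=2 bound=4 product=6
t=7: arr=0 -> substrate=0 bound=4 product=8
t=8: arr=0 -> substrate=0 bound=2 product=10

Answer: 0 0 2 4 4 4 4 4 2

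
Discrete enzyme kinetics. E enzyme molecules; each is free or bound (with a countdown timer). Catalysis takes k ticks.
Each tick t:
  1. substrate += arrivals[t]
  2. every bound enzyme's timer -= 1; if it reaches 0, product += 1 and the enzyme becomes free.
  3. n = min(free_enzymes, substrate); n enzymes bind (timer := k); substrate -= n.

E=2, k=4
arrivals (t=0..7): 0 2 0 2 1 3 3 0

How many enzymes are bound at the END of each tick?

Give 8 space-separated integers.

t=0: arr=0 -> substrate=0 bound=0 product=0
t=1: arr=2 -> substrate=0 bound=2 product=0
t=2: arr=0 -> substrate=0 bound=2 product=0
t=3: arr=2 -> substrate=2 bound=2 product=0
t=4: arr=1 -> substrate=3 bound=2 product=0
t=5: arr=3 -> substrate=4 bound=2 product=2
t=6: arr=3 -> substrate=7 bound=2 product=2
t=7: arr=0 -> substrate=7 bound=2 product=2

Answer: 0 2 2 2 2 2 2 2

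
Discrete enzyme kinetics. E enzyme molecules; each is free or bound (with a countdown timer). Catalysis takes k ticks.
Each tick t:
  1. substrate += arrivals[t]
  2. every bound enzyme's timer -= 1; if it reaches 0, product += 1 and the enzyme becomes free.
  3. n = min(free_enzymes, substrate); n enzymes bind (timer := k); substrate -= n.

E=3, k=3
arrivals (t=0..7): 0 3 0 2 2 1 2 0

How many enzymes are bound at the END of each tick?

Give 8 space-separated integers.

Answer: 0 3 3 3 3 3 3 3

Derivation:
t=0: arr=0 -> substrate=0 bound=0 product=0
t=1: arr=3 -> substrate=0 bound=3 product=0
t=2: arr=0 -> substrate=0 bound=3 product=0
t=3: arr=2 -> substrate=2 bound=3 product=0
t=4: arr=2 -> substrate=1 bound=3 product=3
t=5: arr=1 -> substrate=2 bound=3 product=3
t=6: arr=2 -> substrate=4 bound=3 product=3
t=7: arr=0 -> substrate=1 bound=3 product=6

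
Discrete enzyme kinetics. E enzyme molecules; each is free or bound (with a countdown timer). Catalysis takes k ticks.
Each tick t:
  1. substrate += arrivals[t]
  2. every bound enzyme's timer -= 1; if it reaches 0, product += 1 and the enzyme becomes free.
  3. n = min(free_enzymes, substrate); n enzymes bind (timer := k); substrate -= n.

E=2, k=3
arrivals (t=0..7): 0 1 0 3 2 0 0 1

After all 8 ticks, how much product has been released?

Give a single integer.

t=0: arr=0 -> substrate=0 bound=0 product=0
t=1: arr=1 -> substrate=0 bound=1 product=0
t=2: arr=0 -> substrate=0 bound=1 product=0
t=3: arr=3 -> substrate=2 bound=2 product=0
t=4: arr=2 -> substrate=3 bound=2 product=1
t=5: arr=0 -> substrate=3 bound=2 product=1
t=6: arr=0 -> substrate=2 bound=2 product=2
t=7: arr=1 -> substrate=2 bound=2 product=3

Answer: 3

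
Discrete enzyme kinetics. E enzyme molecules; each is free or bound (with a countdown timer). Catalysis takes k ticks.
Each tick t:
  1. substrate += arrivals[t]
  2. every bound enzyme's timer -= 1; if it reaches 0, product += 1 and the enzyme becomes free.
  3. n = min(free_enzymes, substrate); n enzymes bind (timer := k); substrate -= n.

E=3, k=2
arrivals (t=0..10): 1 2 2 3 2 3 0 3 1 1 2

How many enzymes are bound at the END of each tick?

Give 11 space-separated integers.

t=0: arr=1 -> substrate=0 bound=1 product=0
t=1: arr=2 -> substrate=0 bound=3 product=0
t=2: arr=2 -> substrate=1 bound=3 product=1
t=3: arr=3 -> substrate=2 bound=3 product=3
t=4: arr=2 -> substrate=3 bound=3 product=4
t=5: arr=3 -> substrate=4 bound=3 product=6
t=6: arr=0 -> substrate=3 bound=3 product=7
t=7: arr=3 -> substrate=4 bound=3 product=9
t=8: arr=1 -> substrate=4 bound=3 product=10
t=9: arr=1 -> substrate=3 bound=3 product=12
t=10: arr=2 -> substrate=4 bound=3 product=13

Answer: 1 3 3 3 3 3 3 3 3 3 3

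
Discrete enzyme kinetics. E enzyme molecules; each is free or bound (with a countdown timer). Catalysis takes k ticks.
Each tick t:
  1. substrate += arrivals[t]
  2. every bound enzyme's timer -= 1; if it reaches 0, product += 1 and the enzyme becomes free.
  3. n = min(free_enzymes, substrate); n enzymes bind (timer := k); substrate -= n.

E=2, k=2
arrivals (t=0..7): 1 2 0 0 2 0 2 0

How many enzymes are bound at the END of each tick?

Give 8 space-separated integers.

t=0: arr=1 -> substrate=0 bound=1 product=0
t=1: arr=2 -> substrate=1 bound=2 product=0
t=2: arr=0 -> substrate=0 bound=2 product=1
t=3: arr=0 -> substrate=0 bound=1 product=2
t=4: arr=2 -> substrate=0 bound=2 product=3
t=5: arr=0 -> substrate=0 bound=2 product=3
t=6: arr=2 -> substrate=0 bound=2 product=5
t=7: arr=0 -> substrate=0 bound=2 product=5

Answer: 1 2 2 1 2 2 2 2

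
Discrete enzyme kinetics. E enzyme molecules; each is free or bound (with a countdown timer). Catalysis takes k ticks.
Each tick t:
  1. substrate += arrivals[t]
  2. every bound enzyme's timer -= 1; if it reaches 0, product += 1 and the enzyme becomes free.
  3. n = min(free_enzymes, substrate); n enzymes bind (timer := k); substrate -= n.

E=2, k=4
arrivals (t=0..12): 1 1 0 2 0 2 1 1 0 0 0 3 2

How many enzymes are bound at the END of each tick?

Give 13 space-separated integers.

Answer: 1 2 2 2 2 2 2 2 2 2 2 2 2

Derivation:
t=0: arr=1 -> substrate=0 bound=1 product=0
t=1: arr=1 -> substrate=0 bound=2 product=0
t=2: arr=0 -> substrate=0 bound=2 product=0
t=3: arr=2 -> substrate=2 bound=2 product=0
t=4: arr=0 -> substrate=1 bound=2 product=1
t=5: arr=2 -> substrate=2 bound=2 product=2
t=6: arr=1 -> substrate=3 bound=2 product=2
t=7: arr=1 -> substrate=4 bound=2 product=2
t=8: arr=0 -> substrate=3 bound=2 product=3
t=9: arr=0 -> substrate=2 bound=2 product=4
t=10: arr=0 -> substrate=2 bound=2 product=4
t=11: arr=3 -> substrate=5 bound=2 product=4
t=12: arr=2 -> substrate=6 bound=2 product=5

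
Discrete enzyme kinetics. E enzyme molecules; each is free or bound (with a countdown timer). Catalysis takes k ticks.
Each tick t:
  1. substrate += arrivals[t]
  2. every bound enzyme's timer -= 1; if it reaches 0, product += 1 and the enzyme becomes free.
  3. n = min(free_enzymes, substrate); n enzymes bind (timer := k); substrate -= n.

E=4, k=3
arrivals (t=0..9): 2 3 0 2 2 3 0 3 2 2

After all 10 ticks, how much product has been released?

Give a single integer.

Answer: 10

Derivation:
t=0: arr=2 -> substrate=0 bound=2 product=0
t=1: arr=3 -> substrate=1 bound=4 product=0
t=2: arr=0 -> substrate=1 bound=4 product=0
t=3: arr=2 -> substrate=1 bound=4 product=2
t=4: arr=2 -> substrate=1 bound=4 product=4
t=5: arr=3 -> substrate=4 bound=4 product=4
t=6: arr=0 -> substrate=2 bound=4 product=6
t=7: arr=3 -> substrate=3 bound=4 product=8
t=8: arr=2 -> substrate=5 bound=4 product=8
t=9: arr=2 -> substrate=5 bound=4 product=10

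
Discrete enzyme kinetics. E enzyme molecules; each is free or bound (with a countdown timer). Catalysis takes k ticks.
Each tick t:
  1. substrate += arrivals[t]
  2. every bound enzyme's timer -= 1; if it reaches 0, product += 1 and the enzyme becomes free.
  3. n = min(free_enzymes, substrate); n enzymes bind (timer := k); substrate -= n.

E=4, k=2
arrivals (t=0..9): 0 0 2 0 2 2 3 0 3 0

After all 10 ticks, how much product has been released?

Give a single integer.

Answer: 9

Derivation:
t=0: arr=0 -> substrate=0 bound=0 product=0
t=1: arr=0 -> substrate=0 bound=0 product=0
t=2: arr=2 -> substrate=0 bound=2 product=0
t=3: arr=0 -> substrate=0 bound=2 product=0
t=4: arr=2 -> substrate=0 bound=2 product=2
t=5: arr=2 -> substrate=0 bound=4 product=2
t=6: arr=3 -> substrate=1 bound=4 product=4
t=7: arr=0 -> substrate=0 bound=3 product=6
t=8: arr=3 -> substrate=0 bound=4 product=8
t=9: arr=0 -> substrate=0 bound=3 product=9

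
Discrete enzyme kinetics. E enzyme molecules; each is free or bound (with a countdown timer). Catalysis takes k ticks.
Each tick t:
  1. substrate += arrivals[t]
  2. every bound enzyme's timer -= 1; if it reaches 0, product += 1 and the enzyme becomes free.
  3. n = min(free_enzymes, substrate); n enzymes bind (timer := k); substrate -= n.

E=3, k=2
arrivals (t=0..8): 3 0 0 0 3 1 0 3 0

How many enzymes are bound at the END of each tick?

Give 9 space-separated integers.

t=0: arr=3 -> substrate=0 bound=3 product=0
t=1: arr=0 -> substrate=0 bound=3 product=0
t=2: arr=0 -> substrate=0 bound=0 product=3
t=3: arr=0 -> substrate=0 bound=0 product=3
t=4: arr=3 -> substrate=0 bound=3 product=3
t=5: arr=1 -> substrate=1 bound=3 product=3
t=6: arr=0 -> substrate=0 bound=1 product=6
t=7: arr=3 -> substrate=1 bound=3 product=6
t=8: arr=0 -> substrate=0 bound=3 product=7

Answer: 3 3 0 0 3 3 1 3 3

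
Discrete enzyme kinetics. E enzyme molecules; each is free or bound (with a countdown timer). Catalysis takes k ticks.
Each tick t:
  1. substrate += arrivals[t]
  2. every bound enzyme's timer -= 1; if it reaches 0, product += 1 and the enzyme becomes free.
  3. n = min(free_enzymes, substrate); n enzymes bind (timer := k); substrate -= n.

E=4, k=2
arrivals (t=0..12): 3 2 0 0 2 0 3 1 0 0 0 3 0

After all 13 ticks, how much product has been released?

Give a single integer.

t=0: arr=3 -> substrate=0 bound=3 product=0
t=1: arr=2 -> substrate=1 bound=4 product=0
t=2: arr=0 -> substrate=0 bound=2 product=3
t=3: arr=0 -> substrate=0 bound=1 product=4
t=4: arr=2 -> substrate=0 bound=2 product=5
t=5: arr=0 -> substrate=0 bound=2 product=5
t=6: arr=3 -> substrate=0 bound=3 product=7
t=7: arr=1 -> substrate=0 bound=4 product=7
t=8: arr=0 -> substrate=0 bound=1 product=10
t=9: arr=0 -> substrate=0 bound=0 product=11
t=10: arr=0 -> substrate=0 bound=0 product=11
t=11: arr=3 -> substrate=0 bound=3 product=11
t=12: arr=0 -> substrate=0 bound=3 product=11

Answer: 11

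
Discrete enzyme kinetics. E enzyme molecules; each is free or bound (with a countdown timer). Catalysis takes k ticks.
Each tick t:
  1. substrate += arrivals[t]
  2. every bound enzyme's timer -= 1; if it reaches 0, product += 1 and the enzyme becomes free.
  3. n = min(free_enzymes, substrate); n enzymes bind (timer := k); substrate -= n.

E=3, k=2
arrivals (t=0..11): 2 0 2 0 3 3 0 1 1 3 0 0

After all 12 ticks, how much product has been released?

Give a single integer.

t=0: arr=2 -> substrate=0 bound=2 product=0
t=1: arr=0 -> substrate=0 bound=2 product=0
t=2: arr=2 -> substrate=0 bound=2 product=2
t=3: arr=0 -> substrate=0 bound=2 product=2
t=4: arr=3 -> substrate=0 bound=3 product=4
t=5: arr=3 -> substrate=3 bound=3 product=4
t=6: arr=0 -> substrate=0 bound=3 product=7
t=7: arr=1 -> substrate=1 bound=3 product=7
t=8: arr=1 -> substrate=0 bound=2 product=10
t=9: arr=3 -> substrate=2 bound=3 product=10
t=10: arr=0 -> substrate=0 bound=3 product=12
t=11: arr=0 -> substrate=0 bound=2 product=13

Answer: 13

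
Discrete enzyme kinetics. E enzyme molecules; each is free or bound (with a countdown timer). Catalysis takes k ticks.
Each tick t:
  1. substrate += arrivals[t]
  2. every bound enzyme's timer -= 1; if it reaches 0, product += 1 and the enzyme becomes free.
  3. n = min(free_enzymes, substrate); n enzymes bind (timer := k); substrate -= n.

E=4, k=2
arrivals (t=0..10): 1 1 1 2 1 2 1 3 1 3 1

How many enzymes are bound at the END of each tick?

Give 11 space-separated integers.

t=0: arr=1 -> substrate=0 bound=1 product=0
t=1: arr=1 -> substrate=0 bound=2 product=0
t=2: arr=1 -> substrate=0 bound=2 product=1
t=3: arr=2 -> substrate=0 bound=3 product=2
t=4: arr=1 -> substrate=0 bound=3 product=3
t=5: arr=2 -> substrate=0 bound=3 product=5
t=6: arr=1 -> substrate=0 bound=3 product=6
t=7: arr=3 -> substrate=0 bound=4 product=8
t=8: arr=1 -> substrate=0 bound=4 product=9
t=9: arr=3 -> substrate=0 bound=4 product=12
t=10: arr=1 -> substrate=0 bound=4 product=13

Answer: 1 2 2 3 3 3 3 4 4 4 4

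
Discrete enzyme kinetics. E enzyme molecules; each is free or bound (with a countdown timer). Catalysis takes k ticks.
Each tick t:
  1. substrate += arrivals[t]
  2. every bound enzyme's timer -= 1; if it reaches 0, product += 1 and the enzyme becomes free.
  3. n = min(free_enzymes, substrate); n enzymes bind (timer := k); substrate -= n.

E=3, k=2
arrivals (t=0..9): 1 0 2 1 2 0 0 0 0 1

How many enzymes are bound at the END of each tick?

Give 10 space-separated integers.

t=0: arr=1 -> substrate=0 bound=1 product=0
t=1: arr=0 -> substrate=0 bound=1 product=0
t=2: arr=2 -> substrate=0 bound=2 product=1
t=3: arr=1 -> substrate=0 bound=3 product=1
t=4: arr=2 -> substrate=0 bound=3 product=3
t=5: arr=0 -> substrate=0 bound=2 product=4
t=6: arr=0 -> substrate=0 bound=0 product=6
t=7: arr=0 -> substrate=0 bound=0 product=6
t=8: arr=0 -> substrate=0 bound=0 product=6
t=9: arr=1 -> substrate=0 bound=1 product=6

Answer: 1 1 2 3 3 2 0 0 0 1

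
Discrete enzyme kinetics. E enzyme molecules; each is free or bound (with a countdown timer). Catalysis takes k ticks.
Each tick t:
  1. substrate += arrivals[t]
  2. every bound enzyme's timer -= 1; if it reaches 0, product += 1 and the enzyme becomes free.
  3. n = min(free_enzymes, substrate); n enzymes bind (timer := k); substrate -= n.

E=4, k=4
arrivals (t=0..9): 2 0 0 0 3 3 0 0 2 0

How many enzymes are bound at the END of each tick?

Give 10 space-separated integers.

t=0: arr=2 -> substrate=0 bound=2 product=0
t=1: arr=0 -> substrate=0 bound=2 product=0
t=2: arr=0 -> substrate=0 bound=2 product=0
t=3: arr=0 -> substrate=0 bound=2 product=0
t=4: arr=3 -> substrate=0 bound=3 product=2
t=5: arr=3 -> substrate=2 bound=4 product=2
t=6: arr=0 -> substrate=2 bound=4 product=2
t=7: arr=0 -> substrate=2 bound=4 product=2
t=8: arr=2 -> substrate=1 bound=4 product=5
t=9: arr=0 -> substrate=0 bound=4 product=6

Answer: 2 2 2 2 3 4 4 4 4 4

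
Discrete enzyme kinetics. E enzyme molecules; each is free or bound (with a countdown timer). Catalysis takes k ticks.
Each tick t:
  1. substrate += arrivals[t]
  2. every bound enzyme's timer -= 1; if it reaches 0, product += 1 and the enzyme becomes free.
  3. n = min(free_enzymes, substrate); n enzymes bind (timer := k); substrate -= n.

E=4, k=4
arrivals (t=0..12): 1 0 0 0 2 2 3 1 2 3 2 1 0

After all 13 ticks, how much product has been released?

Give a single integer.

Answer: 7

Derivation:
t=0: arr=1 -> substrate=0 bound=1 product=0
t=1: arr=0 -> substrate=0 bound=1 product=0
t=2: arr=0 -> substrate=0 bound=1 product=0
t=3: arr=0 -> substrate=0 bound=1 product=0
t=4: arr=2 -> substrate=0 bound=2 product=1
t=5: arr=2 -> substrate=0 bound=4 product=1
t=6: arr=3 -> substrate=3 bound=4 product=1
t=7: arr=1 -> substrate=4 bound=4 product=1
t=8: arr=2 -> substrate=4 bound=4 product=3
t=9: arr=3 -> substrate=5 bound=4 product=5
t=10: arr=2 -> substrate=7 bound=4 product=5
t=11: arr=1 -> substrate=8 bound=4 product=5
t=12: arr=0 -> substrate=6 bound=4 product=7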